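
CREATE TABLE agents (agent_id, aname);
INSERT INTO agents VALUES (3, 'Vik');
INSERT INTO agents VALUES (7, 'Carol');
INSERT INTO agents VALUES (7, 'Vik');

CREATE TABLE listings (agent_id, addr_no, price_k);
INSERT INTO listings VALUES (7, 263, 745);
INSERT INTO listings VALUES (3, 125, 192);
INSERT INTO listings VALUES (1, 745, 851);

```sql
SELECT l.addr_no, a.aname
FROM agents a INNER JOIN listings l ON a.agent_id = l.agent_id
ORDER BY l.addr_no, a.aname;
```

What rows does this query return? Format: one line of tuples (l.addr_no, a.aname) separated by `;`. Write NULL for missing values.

INNER JOIN keeps only pairs where the ON condition holds.
Matching on a.agent_id = l.agent_id.
Matched pairs: 3.

(125, Vik); (263, Carol); (263, Vik)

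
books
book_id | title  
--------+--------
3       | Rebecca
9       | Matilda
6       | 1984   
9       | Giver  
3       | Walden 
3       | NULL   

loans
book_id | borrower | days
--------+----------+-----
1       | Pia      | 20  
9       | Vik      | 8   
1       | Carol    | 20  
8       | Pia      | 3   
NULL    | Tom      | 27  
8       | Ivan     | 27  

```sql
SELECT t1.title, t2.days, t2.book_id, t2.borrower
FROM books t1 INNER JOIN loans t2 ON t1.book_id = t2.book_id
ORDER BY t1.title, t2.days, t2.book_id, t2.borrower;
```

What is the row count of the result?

2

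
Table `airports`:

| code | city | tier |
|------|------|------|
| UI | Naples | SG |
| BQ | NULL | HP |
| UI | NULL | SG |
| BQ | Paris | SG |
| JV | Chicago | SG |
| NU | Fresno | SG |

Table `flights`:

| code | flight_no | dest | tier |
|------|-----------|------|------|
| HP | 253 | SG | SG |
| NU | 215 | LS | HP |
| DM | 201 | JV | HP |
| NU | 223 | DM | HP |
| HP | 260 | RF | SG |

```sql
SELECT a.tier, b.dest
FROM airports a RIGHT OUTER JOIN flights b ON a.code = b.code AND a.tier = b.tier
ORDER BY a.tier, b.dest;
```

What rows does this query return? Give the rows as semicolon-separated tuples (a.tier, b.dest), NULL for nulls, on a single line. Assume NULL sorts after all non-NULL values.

RIGHT JOIN keeps every row from `flights`; unmatched rows get NULL for `airports`'s columns.
Matching on a.code = b.code AND a.tier = b.tier.
- a (code=UI, tier=SG) has no partner in b.
- a (code=BQ, tier=HP) has no partner in b.
- a (code=UI, tier=SG) has no partner in b.
- a (code=BQ, tier=SG) has no partner in b.
- a (code=JV, tier=SG) has no partner in b.
- a (code=NU, tier=SG) has no partner in b.
- plus 5 unmatched b row(s), each kept with NULL a columns.
After projecting and ordering:
a.tier | b.dest
NULL | DM
NULL | JV
NULL | LS
NULL | RF
NULL | SG

(NULL, DM); (NULL, JV); (NULL, LS); (NULL, RF); (NULL, SG)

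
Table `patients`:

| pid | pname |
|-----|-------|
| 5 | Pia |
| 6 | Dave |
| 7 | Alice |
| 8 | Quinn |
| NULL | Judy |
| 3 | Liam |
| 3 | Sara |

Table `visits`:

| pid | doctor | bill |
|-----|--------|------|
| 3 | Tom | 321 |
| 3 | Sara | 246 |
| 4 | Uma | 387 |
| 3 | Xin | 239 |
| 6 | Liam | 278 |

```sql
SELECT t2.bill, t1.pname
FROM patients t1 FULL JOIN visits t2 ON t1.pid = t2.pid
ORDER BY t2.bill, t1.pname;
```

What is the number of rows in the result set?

12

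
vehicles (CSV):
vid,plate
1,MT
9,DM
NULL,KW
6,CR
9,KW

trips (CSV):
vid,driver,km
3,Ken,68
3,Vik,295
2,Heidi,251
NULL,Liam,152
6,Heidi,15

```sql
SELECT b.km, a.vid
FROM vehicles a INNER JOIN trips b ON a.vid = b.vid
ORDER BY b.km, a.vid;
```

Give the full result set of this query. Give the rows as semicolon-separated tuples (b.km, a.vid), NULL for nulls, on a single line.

(15, 6)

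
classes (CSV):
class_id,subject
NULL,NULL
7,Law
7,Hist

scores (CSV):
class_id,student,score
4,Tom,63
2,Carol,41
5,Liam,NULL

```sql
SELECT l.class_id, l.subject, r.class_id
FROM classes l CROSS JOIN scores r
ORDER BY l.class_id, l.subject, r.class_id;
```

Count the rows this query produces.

9

CROSS JOIN pairs every row of `classes` with every row of `scores`: 3 × 3 = 9 rows.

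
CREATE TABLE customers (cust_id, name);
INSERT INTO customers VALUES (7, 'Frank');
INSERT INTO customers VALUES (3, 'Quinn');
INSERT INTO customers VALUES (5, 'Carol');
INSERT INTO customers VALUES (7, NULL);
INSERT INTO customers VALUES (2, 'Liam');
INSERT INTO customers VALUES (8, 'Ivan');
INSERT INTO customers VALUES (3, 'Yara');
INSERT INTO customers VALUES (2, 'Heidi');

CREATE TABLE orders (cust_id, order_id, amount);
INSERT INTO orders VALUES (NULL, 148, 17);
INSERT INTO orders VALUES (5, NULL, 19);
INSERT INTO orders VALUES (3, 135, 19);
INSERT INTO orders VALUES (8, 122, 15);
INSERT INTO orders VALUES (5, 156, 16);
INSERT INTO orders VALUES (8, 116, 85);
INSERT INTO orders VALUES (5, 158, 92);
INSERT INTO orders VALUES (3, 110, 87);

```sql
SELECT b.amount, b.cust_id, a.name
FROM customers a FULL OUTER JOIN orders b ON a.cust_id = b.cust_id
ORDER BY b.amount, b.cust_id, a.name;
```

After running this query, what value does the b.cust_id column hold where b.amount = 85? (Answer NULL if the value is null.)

8

FULL OUTER JOIN keeps every row from both sides; unmatched rows get NULL for the other side's columns.
Matching on a.cust_id = b.cust_id. A NULL in a compared column never satisfies the condition.
Matched pairs: 9; unmatched a rows kept: 4; unmatched b rows kept: 1.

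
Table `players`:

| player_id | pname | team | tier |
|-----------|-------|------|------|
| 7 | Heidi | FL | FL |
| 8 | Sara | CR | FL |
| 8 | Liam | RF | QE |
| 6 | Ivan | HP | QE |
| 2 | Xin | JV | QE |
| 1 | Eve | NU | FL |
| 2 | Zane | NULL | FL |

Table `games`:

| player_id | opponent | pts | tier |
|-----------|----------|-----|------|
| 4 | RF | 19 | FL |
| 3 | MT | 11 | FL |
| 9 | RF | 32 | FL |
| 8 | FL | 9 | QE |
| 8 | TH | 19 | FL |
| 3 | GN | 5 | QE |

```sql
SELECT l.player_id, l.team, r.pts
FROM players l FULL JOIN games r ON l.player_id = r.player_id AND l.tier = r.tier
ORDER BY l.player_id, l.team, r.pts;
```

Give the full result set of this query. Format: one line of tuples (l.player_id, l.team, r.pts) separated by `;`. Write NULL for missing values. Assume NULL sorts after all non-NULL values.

FULL OUTER JOIN keeps every row from both sides; unmatched rows get NULL for the other side's columns.
Matching on l.player_id = r.player_id AND l.tier = r.tier.
Matched pairs: 2; unmatched l rows kept: 5; unmatched r rows kept: 4.

(1, NU, NULL); (2, JV, NULL); (2, NULL, NULL); (6, HP, NULL); (7, FL, NULL); (8, CR, 19); (8, RF, 9); (NULL, NULL, 5); (NULL, NULL, 11); (NULL, NULL, 19); (NULL, NULL, 32)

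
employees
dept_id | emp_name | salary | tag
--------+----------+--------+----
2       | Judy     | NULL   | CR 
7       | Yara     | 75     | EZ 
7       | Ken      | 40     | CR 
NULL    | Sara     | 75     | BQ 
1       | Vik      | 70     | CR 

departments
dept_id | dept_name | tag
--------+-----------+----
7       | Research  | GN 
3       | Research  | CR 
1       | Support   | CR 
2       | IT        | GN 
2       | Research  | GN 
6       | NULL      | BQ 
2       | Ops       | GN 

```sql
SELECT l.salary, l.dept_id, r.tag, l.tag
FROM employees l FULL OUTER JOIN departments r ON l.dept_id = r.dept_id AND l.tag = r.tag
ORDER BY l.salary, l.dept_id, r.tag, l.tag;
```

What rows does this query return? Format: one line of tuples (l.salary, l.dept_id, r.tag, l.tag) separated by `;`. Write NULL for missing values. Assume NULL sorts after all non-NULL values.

(40, 7, NULL, CR); (70, 1, CR, CR); (75, 7, NULL, EZ); (75, NULL, NULL, BQ); (NULL, 2, NULL, CR); (NULL, NULL, BQ, NULL); (NULL, NULL, CR, NULL); (NULL, NULL, GN, NULL); (NULL, NULL, GN, NULL); (NULL, NULL, GN, NULL); (NULL, NULL, GN, NULL)

FULL OUTER JOIN keeps every row from both sides; unmatched rows get NULL for the other side's columns.
Matching on l.dept_id = r.dept_id AND l.tag = r.tag. A NULL in a compared column never satisfies the condition.
- l[0] dept_id=2, tag=CR → no match; kept with NULLs on the r side.
- l[1] dept_id=7, tag=EZ → no match; kept with NULLs on the r side.
- l[2] dept_id=7, tag=CR → no match; kept with NULLs on the r side.
- l[3] dept_id=NULL, tag=BQ → no match; kept with NULLs on the r side.
- l[4] dept_id=1, tag=CR → 1 match(es) in r → 1 row(s).
- 6 r row(s) had no l match → kept, l columns NULL.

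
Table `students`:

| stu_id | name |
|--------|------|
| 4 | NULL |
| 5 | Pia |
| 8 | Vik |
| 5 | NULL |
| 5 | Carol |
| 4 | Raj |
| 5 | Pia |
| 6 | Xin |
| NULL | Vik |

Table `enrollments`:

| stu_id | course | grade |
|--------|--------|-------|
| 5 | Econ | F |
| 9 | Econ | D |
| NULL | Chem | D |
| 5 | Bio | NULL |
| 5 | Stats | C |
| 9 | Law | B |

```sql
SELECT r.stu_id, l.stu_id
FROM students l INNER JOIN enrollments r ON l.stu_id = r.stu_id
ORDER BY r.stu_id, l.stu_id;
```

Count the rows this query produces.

12

INNER JOIN keeps only pairs where the ON condition holds.
Matching on l.stu_id = r.stu_id. A NULL in a compared column never satisfies the condition.
Matched pairs: 12.
Total: 12 rows.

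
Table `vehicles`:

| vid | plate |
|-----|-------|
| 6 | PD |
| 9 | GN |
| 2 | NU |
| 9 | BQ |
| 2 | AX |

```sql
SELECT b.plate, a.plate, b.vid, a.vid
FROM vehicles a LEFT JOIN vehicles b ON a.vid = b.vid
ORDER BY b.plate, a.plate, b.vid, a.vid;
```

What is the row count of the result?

LEFT JOIN keeps every row from `vehicles a`; unmatched rows get NULL for `vehicles b`'s columns.
Matching on a.vid = b.vid.
- vid=6: 1 matching b row(s), so 1 row(s) emitted.
- vid=9: 2 matching b row(s), so 2 row(s) emitted.
- vid=2: 2 matching b row(s), so 2 row(s) emitted.
- vid=9: 2 matching b row(s), so 2 row(s) emitted.
- vid=2: 2 matching b row(s), so 2 row(s) emitted.
Total: 9 rows.

9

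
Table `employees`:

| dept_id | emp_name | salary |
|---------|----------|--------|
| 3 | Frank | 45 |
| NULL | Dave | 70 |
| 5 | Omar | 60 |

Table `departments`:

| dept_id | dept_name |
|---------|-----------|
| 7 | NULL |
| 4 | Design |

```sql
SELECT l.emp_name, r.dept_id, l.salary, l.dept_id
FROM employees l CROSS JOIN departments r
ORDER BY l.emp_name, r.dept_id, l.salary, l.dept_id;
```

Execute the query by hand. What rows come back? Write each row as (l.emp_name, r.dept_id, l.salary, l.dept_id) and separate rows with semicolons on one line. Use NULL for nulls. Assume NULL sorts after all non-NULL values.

CROSS JOIN pairs every row of `employees` with every row of `departments`: 3 × 2 = 6 rows.
After projecting and ordering:
l.emp_name | r.dept_id | l.salary | l.dept_id
Dave | 4 | 70 | NULL
Dave | 7 | 70 | NULL
Frank | 4 | 45 | 3
Frank | 7 | 45 | 3
Omar | 4 | 60 | 5
Omar | 7 | 60 | 5

(Dave, 4, 70, NULL); (Dave, 7, 70, NULL); (Frank, 4, 45, 3); (Frank, 7, 45, 3); (Omar, 4, 60, 5); (Omar, 7, 60, 5)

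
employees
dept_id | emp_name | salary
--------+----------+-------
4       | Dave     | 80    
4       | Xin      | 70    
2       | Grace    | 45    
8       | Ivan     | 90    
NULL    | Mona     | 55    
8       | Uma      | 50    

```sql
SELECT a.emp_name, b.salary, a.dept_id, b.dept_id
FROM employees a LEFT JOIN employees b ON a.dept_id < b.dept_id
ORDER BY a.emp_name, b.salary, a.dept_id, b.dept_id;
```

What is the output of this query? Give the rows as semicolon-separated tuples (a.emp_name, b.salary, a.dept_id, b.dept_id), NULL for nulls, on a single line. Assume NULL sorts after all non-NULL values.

LEFT JOIN keeps every row from `employees a`; unmatched rows get NULL for `employees b`'s columns.
Matching on a.dept_id < b.dept_id. A NULL in a compared column never satisfies the condition.
- dept_id=4: 2 matching b row(s), so 2 row(s) emitted.
- dept_id=4: 2 matching b row(s), so 2 row(s) emitted.
- dept_id=2: 4 matching b row(s), so 4 row(s) emitted.
- dept_id=8: no b row matches, row kept with b columns NULL.
- dept_id=NULL: no b row matches, row kept with b columns NULL.
- dept_id=8: no b row matches, row kept with b columns NULL.

(Dave, 50, 4, 8); (Dave, 90, 4, 8); (Grace, 50, 2, 8); (Grace, 70, 2, 4); (Grace, 80, 2, 4); (Grace, 90, 2, 8); (Ivan, NULL, 8, NULL); (Mona, NULL, NULL, NULL); (Uma, NULL, 8, NULL); (Xin, 50, 4, 8); (Xin, 90, 4, 8)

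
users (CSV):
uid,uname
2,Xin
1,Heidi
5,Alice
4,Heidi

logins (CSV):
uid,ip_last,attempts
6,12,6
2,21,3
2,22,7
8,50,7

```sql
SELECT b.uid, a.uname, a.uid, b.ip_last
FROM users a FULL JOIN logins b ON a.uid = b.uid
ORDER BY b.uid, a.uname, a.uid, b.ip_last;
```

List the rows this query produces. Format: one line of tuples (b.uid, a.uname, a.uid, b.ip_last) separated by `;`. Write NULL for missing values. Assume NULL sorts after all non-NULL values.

(2, Xin, 2, 21); (2, Xin, 2, 22); (6, NULL, NULL, 12); (8, NULL, NULL, 50); (NULL, Alice, 5, NULL); (NULL, Heidi, 1, NULL); (NULL, Heidi, 4, NULL)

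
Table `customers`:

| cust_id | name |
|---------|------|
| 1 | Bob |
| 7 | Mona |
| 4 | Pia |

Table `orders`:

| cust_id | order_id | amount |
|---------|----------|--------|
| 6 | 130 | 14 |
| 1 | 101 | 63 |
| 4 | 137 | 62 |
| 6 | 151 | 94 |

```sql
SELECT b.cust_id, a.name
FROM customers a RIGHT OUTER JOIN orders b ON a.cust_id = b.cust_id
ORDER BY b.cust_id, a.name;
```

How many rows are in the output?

RIGHT JOIN keeps every row from `orders`; unmatched rows get NULL for `customers`'s columns.
Matching on a.cust_id = b.cust_id.
Matched pairs: 2; unmatched b rows kept: 2.
Total: 2 matched + 2 padded = 4 rows.

4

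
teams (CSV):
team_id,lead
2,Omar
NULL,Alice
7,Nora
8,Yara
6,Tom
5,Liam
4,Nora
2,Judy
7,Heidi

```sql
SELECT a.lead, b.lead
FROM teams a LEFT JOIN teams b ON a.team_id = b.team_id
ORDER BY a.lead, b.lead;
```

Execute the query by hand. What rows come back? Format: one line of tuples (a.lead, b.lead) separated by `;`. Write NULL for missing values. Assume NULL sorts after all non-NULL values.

LEFT JOIN keeps every row from `teams a`; unmatched rows get NULL for `teams b`'s columns.
Matching on a.team_id = b.team_id. A NULL in a compared column never satisfies the condition.
- a[0] team_id=2 → 2 match(es) in b → 2 row(s).
- a[1] team_id=NULL → no match; kept with NULLs on the b side.
- a[2] team_id=7 → 2 match(es) in b → 2 row(s).
- a[3] team_id=8 → 1 match(es) in b → 1 row(s).
- a[4] team_id=6 → 1 match(es) in b → 1 row(s).
- a[5] team_id=5 → 1 match(es) in b → 1 row(s).
- a[6] team_id=4 → 1 match(es) in b → 1 row(s).
- a[7] team_id=2 → 2 match(es) in b → 2 row(s).
- a[8] team_id=7 → 2 match(es) in b → 2 row(s).

(Alice, NULL); (Heidi, Heidi); (Heidi, Nora); (Judy, Judy); (Judy, Omar); (Liam, Liam); (Nora, Heidi); (Nora, Nora); (Nora, Nora); (Omar, Judy); (Omar, Omar); (Tom, Tom); (Yara, Yara)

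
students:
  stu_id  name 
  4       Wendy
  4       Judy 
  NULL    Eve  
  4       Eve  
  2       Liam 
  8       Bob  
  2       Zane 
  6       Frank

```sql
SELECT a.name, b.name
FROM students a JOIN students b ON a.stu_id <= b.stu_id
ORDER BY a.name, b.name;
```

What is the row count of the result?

32

INNER JOIN keeps only pairs where the ON condition holds.
Matching on a.stu_id <= b.stu_id. A NULL in a compared column never satisfies the condition.
Matched pairs: 32.
Total: 32 rows.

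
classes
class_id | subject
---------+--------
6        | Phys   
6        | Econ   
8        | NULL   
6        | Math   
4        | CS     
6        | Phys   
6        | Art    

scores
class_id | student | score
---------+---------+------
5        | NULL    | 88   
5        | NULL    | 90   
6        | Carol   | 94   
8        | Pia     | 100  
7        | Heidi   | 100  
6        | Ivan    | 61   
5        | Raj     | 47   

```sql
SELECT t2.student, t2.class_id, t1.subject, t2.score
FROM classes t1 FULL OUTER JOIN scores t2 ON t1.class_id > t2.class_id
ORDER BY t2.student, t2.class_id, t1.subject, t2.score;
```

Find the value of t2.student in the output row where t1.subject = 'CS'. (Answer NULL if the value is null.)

FULL OUTER JOIN keeps every row from both sides; unmatched rows get NULL for the other side's columns.
Matching on t1.class_id > t2.class_id.
- class_id=6: 3 matching t2 row(s), so 3 row(s) emitted.
- class_id=6: 3 matching t2 row(s), so 3 row(s) emitted.
- class_id=8: 6 matching t2 row(s), so 6 row(s) emitted.
- class_id=6: 3 matching t2 row(s), so 3 row(s) emitted.
- class_id=4: no t2 row matches, row kept with t2 columns NULL.
- class_id=6: 3 matching t2 row(s), so 3 row(s) emitted.
- class_id=6: 3 matching t2 row(s), so 3 row(s) emitted.
- plus 1 unmatched t2 row(s), each kept with NULL t1 columns.

NULL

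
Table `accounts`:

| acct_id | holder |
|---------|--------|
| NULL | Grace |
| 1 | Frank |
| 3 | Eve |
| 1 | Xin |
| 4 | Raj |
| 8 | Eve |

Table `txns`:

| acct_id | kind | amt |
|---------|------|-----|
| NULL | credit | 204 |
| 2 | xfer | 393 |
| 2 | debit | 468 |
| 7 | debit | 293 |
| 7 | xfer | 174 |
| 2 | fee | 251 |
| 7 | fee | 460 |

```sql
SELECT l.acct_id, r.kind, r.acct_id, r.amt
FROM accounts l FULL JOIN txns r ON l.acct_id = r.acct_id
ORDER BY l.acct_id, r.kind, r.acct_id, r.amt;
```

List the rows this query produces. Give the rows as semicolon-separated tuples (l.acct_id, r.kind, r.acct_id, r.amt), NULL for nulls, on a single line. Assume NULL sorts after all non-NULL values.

FULL OUTER JOIN keeps every row from both sides; unmatched rows get NULL for the other side's columns.
Matching on l.acct_id = r.acct_id. A NULL in a compared column never satisfies the condition.
Matched pairs: 0; unmatched l rows kept: 6; unmatched r rows kept: 7.

(1, NULL, NULL, NULL); (1, NULL, NULL, NULL); (3, NULL, NULL, NULL); (4, NULL, NULL, NULL); (8, NULL, NULL, NULL); (NULL, credit, NULL, 204); (NULL, debit, 2, 468); (NULL, debit, 7, 293); (NULL, fee, 2, 251); (NULL, fee, 7, 460); (NULL, xfer, 2, 393); (NULL, xfer, 7, 174); (NULL, NULL, NULL, NULL)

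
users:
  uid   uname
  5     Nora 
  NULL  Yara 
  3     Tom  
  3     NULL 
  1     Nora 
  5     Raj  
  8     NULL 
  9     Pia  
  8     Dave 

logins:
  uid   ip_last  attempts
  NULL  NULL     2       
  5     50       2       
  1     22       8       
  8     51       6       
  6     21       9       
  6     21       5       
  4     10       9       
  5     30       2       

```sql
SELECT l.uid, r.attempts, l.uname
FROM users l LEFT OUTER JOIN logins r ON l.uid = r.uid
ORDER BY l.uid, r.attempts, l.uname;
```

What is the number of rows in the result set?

11

LEFT JOIN keeps every row from `users`; unmatched rows get NULL for `logins`'s columns.
Matching on l.uid = r.uid. A NULL in a compared column never satisfies the condition.
- l[0] uid=5 → 2 match(es) in r → 2 row(s).
- l[1] uid=NULL → no match; kept with NULLs on the r side.
- l[2] uid=3 → no match; kept with NULLs on the r side.
- l[3] uid=3 → no match; kept with NULLs on the r side.
- l[4] uid=1 → 1 match(es) in r → 1 row(s).
- l[5] uid=5 → 2 match(es) in r → 2 row(s).
- l[6] uid=8 → 1 match(es) in r → 1 row(s).
- l[7] uid=9 → no match; kept with NULLs on the r side.
- l[8] uid=8 → 1 match(es) in r → 1 row(s).
Total: 7 matched + 4 padded = 11 rows.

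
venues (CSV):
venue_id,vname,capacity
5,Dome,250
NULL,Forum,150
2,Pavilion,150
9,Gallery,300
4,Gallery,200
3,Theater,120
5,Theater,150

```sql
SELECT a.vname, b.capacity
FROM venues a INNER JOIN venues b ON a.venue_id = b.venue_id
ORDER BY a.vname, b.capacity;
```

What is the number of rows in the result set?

8

INNER JOIN keeps only pairs where the ON condition holds.
Matching on a.venue_id = b.venue_id. A NULL in a compared column never satisfies the condition.
Matched pairs: 8.
Total: 8 rows.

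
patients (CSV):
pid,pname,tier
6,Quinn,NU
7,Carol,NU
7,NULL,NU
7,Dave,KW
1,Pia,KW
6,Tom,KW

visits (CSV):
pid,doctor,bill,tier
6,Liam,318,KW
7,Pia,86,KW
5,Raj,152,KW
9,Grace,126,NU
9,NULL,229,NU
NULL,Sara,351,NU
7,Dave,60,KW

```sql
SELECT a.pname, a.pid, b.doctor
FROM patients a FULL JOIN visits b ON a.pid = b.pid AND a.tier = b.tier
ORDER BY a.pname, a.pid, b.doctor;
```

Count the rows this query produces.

11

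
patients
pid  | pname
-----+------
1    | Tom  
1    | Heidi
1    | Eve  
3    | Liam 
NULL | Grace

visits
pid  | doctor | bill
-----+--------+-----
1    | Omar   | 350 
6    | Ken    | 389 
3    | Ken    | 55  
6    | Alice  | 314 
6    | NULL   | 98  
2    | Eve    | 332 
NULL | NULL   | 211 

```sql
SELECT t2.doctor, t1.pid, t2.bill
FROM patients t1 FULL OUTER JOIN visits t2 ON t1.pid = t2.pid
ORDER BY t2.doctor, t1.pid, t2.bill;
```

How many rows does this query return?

FULL OUTER JOIN keeps every row from both sides; unmatched rows get NULL for the other side's columns.
Matching on t1.pid = t2.pid. A NULL in a compared column never satisfies the condition.
Matched pairs: 4; unmatched t1 rows kept: 1; unmatched t2 rows kept: 5.
Total: 4 matched + 6 padded = 10 rows.

10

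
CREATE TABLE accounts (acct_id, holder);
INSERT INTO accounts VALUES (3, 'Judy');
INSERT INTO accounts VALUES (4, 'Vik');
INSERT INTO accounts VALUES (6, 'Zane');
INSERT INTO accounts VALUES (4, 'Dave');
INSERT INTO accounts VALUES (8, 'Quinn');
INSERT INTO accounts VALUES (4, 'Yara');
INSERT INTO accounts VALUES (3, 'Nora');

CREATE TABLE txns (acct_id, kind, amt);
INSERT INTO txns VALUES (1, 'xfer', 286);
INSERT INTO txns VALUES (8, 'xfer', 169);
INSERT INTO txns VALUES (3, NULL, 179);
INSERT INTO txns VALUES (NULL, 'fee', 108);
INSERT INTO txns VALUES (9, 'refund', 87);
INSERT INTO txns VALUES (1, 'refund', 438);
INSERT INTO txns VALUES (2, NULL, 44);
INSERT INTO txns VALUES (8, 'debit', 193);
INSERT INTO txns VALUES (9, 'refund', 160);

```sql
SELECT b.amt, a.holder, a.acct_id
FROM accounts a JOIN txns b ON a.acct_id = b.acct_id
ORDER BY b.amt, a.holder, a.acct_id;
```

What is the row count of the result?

4

INNER JOIN keeps only pairs where the ON condition holds.
Matching on a.acct_id = b.acct_id. A NULL in a compared column never satisfies the condition.
- acct_id=3: 1 matching b row(s), so 1 row(s) emitted.
- acct_id=4: no matching b row, dropped.
- acct_id=6: no matching b row, dropped.
- acct_id=4: no matching b row, dropped.
- acct_id=8: 2 matching b row(s), so 2 row(s) emitted.
- acct_id=4: no matching b row, dropped.
- acct_id=3: 1 matching b row(s), so 1 row(s) emitted.
Total: 4 rows.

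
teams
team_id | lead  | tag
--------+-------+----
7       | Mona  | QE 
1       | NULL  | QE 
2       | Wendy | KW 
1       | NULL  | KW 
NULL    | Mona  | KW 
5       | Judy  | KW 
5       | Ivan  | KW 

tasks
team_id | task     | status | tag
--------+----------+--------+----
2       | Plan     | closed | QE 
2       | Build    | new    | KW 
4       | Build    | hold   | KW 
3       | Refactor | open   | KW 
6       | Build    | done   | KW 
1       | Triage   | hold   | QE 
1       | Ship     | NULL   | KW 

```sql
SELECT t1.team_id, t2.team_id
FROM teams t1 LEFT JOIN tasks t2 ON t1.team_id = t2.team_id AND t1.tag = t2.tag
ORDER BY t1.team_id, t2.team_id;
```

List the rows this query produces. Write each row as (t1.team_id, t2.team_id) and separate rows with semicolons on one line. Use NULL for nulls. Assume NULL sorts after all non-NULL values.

LEFT JOIN keeps every row from `teams`; unmatched rows get NULL for `tasks`'s columns.
Matching on t1.team_id = t2.team_id AND t1.tag = t2.tag. A NULL in a compared column never satisfies the condition.
- t1 row (team_id=7, tag=QE): no match → kept, t2 columns NULL.
- t1 row (team_id=1, tag=QE): matches 1 t2 row(s) → 1 output row(s).
- t1 row (team_id=2, tag=KW): matches 1 t2 row(s) → 1 output row(s).
- t1 row (team_id=1, tag=KW): matches 1 t2 row(s) → 1 output row(s).
- t1 row (team_id=NULL, tag=KW): no match → kept, t2 columns NULL.
- t1 row (team_id=5, tag=KW): no match → kept, t2 columns NULL.
- t1 row (team_id=5, tag=KW): no match → kept, t2 columns NULL.
After projecting and ordering:
t1.team_id | t2.team_id
1 | 1
1 | 1
2 | 2
5 | NULL
5 | NULL
7 | NULL
NULL | NULL

(1, 1); (1, 1); (2, 2); (5, NULL); (5, NULL); (7, NULL); (NULL, NULL)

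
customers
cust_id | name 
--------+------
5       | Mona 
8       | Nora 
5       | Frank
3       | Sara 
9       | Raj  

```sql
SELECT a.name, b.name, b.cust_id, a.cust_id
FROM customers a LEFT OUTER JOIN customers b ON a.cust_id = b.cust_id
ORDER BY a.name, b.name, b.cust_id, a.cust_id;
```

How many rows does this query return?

7

LEFT JOIN keeps every row from `customers a`; unmatched rows get NULL for `customers b`'s columns.
Matching on a.cust_id = b.cust_id.
- a (cust_id=5) pairs with 2 row(s) of b.
- a (cust_id=8) pairs with 1 row(s) of b.
- a (cust_id=5) pairs with 2 row(s) of b.
- a (cust_id=3) pairs with 1 row(s) of b.
- a (cust_id=9) pairs with 1 row(s) of b.
Total: 7 rows.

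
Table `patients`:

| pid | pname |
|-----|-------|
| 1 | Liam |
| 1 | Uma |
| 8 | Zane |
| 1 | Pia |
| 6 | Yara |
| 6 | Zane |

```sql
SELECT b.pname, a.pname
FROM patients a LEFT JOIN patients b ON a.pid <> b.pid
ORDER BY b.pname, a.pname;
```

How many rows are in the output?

22

LEFT JOIN keeps every row from `patients a`; unmatched rows get NULL for `patients b`'s columns.
Matching on a.pid <> b.pid.
- a (pid=1) pairs with 3 row(s) of b.
- a (pid=1) pairs with 3 row(s) of b.
- a (pid=8) pairs with 5 row(s) of b.
- a (pid=1) pairs with 3 row(s) of b.
- a (pid=6) pairs with 4 row(s) of b.
- a (pid=6) pairs with 4 row(s) of b.
Total: 22 rows.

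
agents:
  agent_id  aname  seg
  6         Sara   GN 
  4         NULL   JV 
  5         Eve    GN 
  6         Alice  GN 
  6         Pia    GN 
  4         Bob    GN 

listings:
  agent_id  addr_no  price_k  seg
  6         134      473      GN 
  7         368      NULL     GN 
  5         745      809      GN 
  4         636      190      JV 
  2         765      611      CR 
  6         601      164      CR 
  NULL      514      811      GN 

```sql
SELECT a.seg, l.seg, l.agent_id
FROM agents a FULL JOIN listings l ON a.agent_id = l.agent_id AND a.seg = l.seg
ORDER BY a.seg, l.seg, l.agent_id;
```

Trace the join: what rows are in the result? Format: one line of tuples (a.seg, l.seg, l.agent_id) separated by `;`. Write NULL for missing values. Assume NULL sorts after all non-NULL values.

FULL OUTER JOIN keeps every row from both sides; unmatched rows get NULL for the other side's columns.
Matching on a.agent_id = l.agent_id AND a.seg = l.seg. A NULL in a compared column never satisfies the condition.
Matched pairs: 5; unmatched a rows kept: 1; unmatched l rows kept: 4.

(GN, GN, 5); (GN, GN, 6); (GN, GN, 6); (GN, GN, 6); (GN, NULL, NULL); (JV, JV, 4); (NULL, CR, 2); (NULL, CR, 6); (NULL, GN, 7); (NULL, GN, NULL)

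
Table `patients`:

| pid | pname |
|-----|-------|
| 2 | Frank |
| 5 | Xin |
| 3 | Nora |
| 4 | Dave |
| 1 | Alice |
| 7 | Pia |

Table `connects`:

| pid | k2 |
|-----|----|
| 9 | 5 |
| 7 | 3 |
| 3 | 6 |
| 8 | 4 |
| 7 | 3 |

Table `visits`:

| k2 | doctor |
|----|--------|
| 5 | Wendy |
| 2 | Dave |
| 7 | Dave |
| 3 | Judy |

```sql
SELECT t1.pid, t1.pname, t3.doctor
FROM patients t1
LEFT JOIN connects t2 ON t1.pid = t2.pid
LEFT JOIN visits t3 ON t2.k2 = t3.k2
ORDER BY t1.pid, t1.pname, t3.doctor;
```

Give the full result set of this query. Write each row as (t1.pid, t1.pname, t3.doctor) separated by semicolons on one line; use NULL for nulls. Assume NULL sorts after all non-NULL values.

(1, Alice, NULL); (2, Frank, NULL); (3, Nora, NULL); (4, Dave, NULL); (5, Xin, NULL); (7, Pia, Judy); (7, Pia, Judy)

Step 1 — t1 LEFT JOIN t2 on pid → 7 row(s).
Then LEFT JOIN `visits t3` on k2: each of those 7 rows is kept; rows whose t2.k2 has no match in t3 get NULL for t3's columns.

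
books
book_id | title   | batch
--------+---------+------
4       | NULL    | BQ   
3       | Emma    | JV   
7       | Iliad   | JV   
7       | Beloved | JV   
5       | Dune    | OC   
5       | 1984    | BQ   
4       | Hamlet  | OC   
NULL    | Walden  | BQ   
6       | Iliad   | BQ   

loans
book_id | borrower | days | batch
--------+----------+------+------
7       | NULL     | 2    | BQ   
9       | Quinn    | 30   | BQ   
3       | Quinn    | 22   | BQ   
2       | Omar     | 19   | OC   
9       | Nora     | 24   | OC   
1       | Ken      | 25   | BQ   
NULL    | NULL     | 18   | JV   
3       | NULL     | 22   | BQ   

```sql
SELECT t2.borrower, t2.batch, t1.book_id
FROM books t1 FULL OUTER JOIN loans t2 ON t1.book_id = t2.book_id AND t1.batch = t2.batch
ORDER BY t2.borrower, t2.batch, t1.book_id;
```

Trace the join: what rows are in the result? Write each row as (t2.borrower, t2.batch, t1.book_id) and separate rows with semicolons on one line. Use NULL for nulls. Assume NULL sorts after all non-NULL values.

FULL OUTER JOIN keeps every row from both sides; unmatched rows get NULL for the other side's columns.
Matching on t1.book_id = t2.book_id AND t1.batch = t2.batch. A NULL in a compared column never satisfies the condition.
Matched pairs: 0; unmatched t1 rows kept: 9; unmatched t2 rows kept: 8.

(Ken, BQ, NULL); (Nora, OC, NULL); (Omar, OC, NULL); (Quinn, BQ, NULL); (Quinn, BQ, NULL); (NULL, BQ, NULL); (NULL, BQ, NULL); (NULL, JV, NULL); (NULL, NULL, 3); (NULL, NULL, 4); (NULL, NULL, 4); (NULL, NULL, 5); (NULL, NULL, 5); (NULL, NULL, 6); (NULL, NULL, 7); (NULL, NULL, 7); (NULL, NULL, NULL)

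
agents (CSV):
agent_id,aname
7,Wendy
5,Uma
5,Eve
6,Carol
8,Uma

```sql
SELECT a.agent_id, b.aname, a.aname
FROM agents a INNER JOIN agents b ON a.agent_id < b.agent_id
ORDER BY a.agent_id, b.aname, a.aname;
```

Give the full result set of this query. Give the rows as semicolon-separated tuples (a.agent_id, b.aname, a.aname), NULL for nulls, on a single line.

(5, Carol, Eve); (5, Carol, Uma); (5, Uma, Eve); (5, Uma, Uma); (5, Wendy, Eve); (5, Wendy, Uma); (6, Uma, Carol); (6, Wendy, Carol); (7, Uma, Wendy)

INNER JOIN keeps only pairs where the ON condition holds.
Matching on a.agent_id < b.agent_id.
Matched pairs: 9.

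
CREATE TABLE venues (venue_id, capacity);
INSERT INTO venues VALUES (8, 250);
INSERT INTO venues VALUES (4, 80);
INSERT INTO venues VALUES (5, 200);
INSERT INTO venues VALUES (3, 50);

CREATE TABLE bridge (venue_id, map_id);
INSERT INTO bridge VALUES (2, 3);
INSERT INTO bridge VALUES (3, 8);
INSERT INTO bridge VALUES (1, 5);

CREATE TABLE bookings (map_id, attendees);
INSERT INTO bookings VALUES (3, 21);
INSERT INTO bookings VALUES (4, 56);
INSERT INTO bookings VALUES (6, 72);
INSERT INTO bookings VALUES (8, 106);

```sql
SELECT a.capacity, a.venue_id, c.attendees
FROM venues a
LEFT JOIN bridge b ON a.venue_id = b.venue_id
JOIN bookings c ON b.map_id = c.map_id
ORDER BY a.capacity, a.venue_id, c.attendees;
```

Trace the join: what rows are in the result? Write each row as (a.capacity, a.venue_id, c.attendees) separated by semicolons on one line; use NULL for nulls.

(50, 3, 106)

Evaluate left to right. First `venues a LEFT JOIN bridge b` on venue_id: 4 row(s).
Then INNER JOIN `bookings c` on map_id: keep only rows whose b.map_id appears in c.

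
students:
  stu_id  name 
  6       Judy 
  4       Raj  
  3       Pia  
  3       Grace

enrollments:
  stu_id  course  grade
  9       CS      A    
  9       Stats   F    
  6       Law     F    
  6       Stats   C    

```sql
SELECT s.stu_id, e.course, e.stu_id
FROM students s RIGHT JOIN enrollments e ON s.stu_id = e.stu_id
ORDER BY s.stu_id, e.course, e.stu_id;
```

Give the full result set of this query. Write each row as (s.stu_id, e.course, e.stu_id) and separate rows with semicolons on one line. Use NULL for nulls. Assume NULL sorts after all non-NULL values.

(6, Law, 6); (6, Stats, 6); (NULL, CS, 9); (NULL, Stats, 9)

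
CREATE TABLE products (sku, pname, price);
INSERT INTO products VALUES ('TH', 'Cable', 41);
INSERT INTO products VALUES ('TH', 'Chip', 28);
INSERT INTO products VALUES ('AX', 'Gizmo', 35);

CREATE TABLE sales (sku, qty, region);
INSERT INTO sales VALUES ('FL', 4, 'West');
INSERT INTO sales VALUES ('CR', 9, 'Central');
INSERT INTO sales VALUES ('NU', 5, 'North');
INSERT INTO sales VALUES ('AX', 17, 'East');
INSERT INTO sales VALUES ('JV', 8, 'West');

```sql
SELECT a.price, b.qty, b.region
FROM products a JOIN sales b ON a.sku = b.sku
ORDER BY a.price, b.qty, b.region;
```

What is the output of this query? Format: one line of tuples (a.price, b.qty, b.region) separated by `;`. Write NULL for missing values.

(35, 17, East)

INNER JOIN keeps only pairs where the ON condition holds.
Matching on a.sku = b.sku.
- a[0] sku=TH → no match; dropped.
- a[1] sku=TH → no match; dropped.
- a[2] sku=AX → 1 match(es) in b → 1 row(s).
After projecting and ordering:
a.price | b.qty | b.region
35 | 17 | East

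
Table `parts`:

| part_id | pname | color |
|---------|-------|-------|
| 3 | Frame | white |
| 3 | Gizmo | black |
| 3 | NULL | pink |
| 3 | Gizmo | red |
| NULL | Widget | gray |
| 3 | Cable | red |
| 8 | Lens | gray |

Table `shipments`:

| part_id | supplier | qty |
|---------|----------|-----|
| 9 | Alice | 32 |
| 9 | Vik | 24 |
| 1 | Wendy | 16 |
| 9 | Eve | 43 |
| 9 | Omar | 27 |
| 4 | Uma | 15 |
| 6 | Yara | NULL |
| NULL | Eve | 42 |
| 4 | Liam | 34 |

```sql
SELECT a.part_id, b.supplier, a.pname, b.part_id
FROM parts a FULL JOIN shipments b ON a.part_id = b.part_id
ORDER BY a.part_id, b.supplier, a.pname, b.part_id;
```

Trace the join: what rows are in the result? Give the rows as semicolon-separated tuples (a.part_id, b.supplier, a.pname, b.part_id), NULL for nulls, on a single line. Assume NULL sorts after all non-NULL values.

FULL OUTER JOIN keeps every row from both sides; unmatched rows get NULL for the other side's columns.
Matching on a.part_id = b.part_id. A NULL in a compared column never satisfies the condition.
- a[0] part_id=3 → no match; kept with NULLs on the b side.
- a[1] part_id=3 → no match; kept with NULLs on the b side.
- a[2] part_id=3 → no match; kept with NULLs on the b side.
- a[3] part_id=3 → no match; kept with NULLs on the b side.
- a[4] part_id=NULL → no match; kept with NULLs on the b side.
- a[5] part_id=3 → no match; kept with NULLs on the b side.
- a[6] part_id=8 → no match; kept with NULLs on the b side.
- plus 9 unmatched b row(s), each kept with NULL a columns.

(3, NULL, Cable, NULL); (3, NULL, Frame, NULL); (3, NULL, Gizmo, NULL); (3, NULL, Gizmo, NULL); (3, NULL, NULL, NULL); (8, NULL, Lens, NULL); (NULL, Alice, NULL, 9); (NULL, Eve, NULL, 9); (NULL, Eve, NULL, NULL); (NULL, Liam, NULL, 4); (NULL, Omar, NULL, 9); (NULL, Uma, NULL, 4); (NULL, Vik, NULL, 9); (NULL, Wendy, NULL, 1); (NULL, Yara, NULL, 6); (NULL, NULL, Widget, NULL)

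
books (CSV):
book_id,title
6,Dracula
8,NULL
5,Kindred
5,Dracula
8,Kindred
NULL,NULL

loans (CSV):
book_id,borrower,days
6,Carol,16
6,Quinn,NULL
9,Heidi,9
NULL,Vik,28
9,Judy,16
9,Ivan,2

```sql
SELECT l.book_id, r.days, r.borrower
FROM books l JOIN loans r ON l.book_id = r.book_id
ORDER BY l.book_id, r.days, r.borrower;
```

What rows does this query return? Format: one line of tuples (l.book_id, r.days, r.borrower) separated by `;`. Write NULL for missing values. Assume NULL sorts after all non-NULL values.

(6, 16, Carol); (6, NULL, Quinn)

INNER JOIN keeps only pairs where the ON condition holds.
Matching on l.book_id = r.book_id. A NULL in a compared column never satisfies the condition.
- l[0] book_id=6 → 2 match(es) in r → 2 row(s).
- l[1] book_id=8 → no match; dropped.
- l[2] book_id=5 → no match; dropped.
- l[3] book_id=5 → no match; dropped.
- l[4] book_id=8 → no match; dropped.
- l[5] book_id=NULL → no match; dropped.
After projecting and ordering:
l.book_id | r.days | r.borrower
6 | 16 | Carol
6 | NULL | Quinn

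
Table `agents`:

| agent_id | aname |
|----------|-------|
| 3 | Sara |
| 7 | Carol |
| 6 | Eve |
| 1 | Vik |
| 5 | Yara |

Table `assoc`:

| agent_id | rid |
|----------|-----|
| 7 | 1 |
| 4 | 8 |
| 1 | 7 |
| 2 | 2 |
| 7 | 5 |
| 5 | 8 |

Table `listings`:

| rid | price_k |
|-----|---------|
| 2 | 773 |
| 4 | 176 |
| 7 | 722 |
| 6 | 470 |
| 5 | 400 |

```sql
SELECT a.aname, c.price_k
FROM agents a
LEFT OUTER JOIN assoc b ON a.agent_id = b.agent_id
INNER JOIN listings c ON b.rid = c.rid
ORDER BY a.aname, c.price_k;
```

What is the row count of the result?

2

Evaluate left to right. First `agents a LEFT JOIN assoc b` on agent_id: 6 row(s).
Then INNER JOIN `listings c` on rid: keep only rows whose b.rid appears in c.
Result: 2 row(s).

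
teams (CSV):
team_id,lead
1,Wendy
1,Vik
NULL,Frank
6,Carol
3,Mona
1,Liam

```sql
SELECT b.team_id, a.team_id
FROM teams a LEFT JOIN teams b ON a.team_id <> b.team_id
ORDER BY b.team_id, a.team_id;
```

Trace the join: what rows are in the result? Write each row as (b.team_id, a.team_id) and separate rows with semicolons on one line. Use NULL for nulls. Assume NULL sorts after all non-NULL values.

LEFT JOIN keeps every row from `teams a`; unmatched rows get NULL for `teams b`'s columns.
Matching on a.team_id <> b.team_id. A NULL in a compared column never satisfies the condition.
- a row (team_id=1): matches 2 b row(s) → 2 output row(s).
- a row (team_id=1): matches 2 b row(s) → 2 output row(s).
- a row (team_id=NULL): no match → kept, b columns NULL.
- a row (team_id=6): matches 4 b row(s) → 4 output row(s).
- a row (team_id=3): matches 4 b row(s) → 4 output row(s).
- a row (team_id=1): matches 2 b row(s) → 2 output row(s).

(1, 3); (1, 3); (1, 3); (1, 6); (1, 6); (1, 6); (3, 1); (3, 1); (3, 1); (3, 6); (6, 1); (6, 1); (6, 1); (6, 3); (NULL, NULL)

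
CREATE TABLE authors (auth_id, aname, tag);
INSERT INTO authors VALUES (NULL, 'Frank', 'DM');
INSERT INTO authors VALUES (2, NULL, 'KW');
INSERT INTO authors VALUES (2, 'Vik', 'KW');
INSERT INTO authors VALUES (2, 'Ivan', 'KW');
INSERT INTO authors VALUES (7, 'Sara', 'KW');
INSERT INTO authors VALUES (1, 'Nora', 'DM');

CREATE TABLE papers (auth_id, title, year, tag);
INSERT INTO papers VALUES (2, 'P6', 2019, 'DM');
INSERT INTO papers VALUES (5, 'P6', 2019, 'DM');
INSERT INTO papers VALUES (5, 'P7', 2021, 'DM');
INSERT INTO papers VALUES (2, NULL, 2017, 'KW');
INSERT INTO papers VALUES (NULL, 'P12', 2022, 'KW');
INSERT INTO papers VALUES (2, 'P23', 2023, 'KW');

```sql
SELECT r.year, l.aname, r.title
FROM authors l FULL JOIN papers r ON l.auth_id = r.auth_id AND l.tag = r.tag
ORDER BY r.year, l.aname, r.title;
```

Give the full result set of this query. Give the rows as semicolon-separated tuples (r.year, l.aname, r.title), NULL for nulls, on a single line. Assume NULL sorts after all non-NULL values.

FULL OUTER JOIN keeps every row from both sides; unmatched rows get NULL for the other side's columns.
Matching on l.auth_id = r.auth_id AND l.tag = r.tag. A NULL in a compared column never satisfies the condition.
Matched pairs: 6; unmatched l rows kept: 3; unmatched r rows kept: 4.

(2017, Ivan, NULL); (2017, Vik, NULL); (2017, NULL, NULL); (2019, NULL, P6); (2019, NULL, P6); (2021, NULL, P7); (2022, NULL, P12); (2023, Ivan, P23); (2023, Vik, P23); (2023, NULL, P23); (NULL, Frank, NULL); (NULL, Nora, NULL); (NULL, Sara, NULL)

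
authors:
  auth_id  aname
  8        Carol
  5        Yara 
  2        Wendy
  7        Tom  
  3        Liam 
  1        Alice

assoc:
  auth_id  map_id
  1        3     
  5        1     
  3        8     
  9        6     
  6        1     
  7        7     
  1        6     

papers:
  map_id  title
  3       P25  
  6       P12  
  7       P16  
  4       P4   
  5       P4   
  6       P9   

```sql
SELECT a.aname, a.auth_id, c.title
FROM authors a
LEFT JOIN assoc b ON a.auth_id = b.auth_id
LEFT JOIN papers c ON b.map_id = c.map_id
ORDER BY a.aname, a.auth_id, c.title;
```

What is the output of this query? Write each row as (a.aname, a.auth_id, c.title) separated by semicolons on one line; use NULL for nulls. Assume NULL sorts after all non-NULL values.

(Alice, 1, P12); (Alice, 1, P25); (Alice, 1, P9); (Carol, 8, NULL); (Liam, 3, NULL); (Tom, 7, P16); (Wendy, 2, NULL); (Yara, 5, NULL)

Evaluate left to right. First `authors a LEFT JOIN assoc b` on auth_id: 7 row(s).
Then LEFT JOIN `papers c` on map_id: each of those 7 rows is kept; rows whose b.map_id has no match in c get NULL for c's columns.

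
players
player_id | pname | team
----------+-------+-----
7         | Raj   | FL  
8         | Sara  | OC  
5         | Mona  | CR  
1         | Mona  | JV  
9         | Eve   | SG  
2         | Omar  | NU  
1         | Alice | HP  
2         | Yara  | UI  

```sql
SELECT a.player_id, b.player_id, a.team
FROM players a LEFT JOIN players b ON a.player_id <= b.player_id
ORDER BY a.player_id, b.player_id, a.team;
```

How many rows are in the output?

38

LEFT JOIN keeps every row from `players a`; unmatched rows get NULL for `players b`'s columns.
Matching on a.player_id <= b.player_id.
Matched pairs: 38; unmatched a rows kept: 0.
Total: 38 rows.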